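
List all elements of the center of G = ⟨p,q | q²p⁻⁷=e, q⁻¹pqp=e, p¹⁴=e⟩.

An element z ∈ Z(G) iff z commutes with every generator.
For example p⁷ is central: (p⁷)·p = p⁸ = p·(p⁷); (p⁷)·q = q⁻¹ = q·(p⁷).
Whereas p ∉ Z(G) since p·q = pq ≠ p⁶q⁻¹ = q·p.
Checking each of the 28 elements this way gives Z(G) = {e, p⁷}, of order 2.

Answer: {e, p⁷}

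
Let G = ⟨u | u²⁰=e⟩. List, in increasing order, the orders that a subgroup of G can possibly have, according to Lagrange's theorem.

|G| = 20 = 2² · 5. By Lagrange's theorem the order of any subgroup divides 20; the divisors of 20 are 1, 2, 4, 5, 10, 20.

Answer: 1, 2, 4, 5, 10, 20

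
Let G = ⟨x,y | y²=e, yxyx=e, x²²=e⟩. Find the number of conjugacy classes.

The conjugacy classes (representative and size) are:
  [e] (size 1), [x] (size 2), [x²] (size 2), [x¹⁹] (size 2), [x⁴] (size 2), [x⁵] (size 2), [x⁶] (size 2), [x⁷] (size 2), [x⁸] (size 2), [x¹³] (size 2), [x¹⁰] (size 2), [x¹¹] (size 1), [x⁶y] (size 11), [xy] (size 11).
Class equation: 1 + 2 + 2 + 2 + 2 + 2 + 2 + 2 + 2 + 2 + 2 + 1 + 11 + 11 = 44 = |G|. So G has 14 conjugacy classes.

Answer: 14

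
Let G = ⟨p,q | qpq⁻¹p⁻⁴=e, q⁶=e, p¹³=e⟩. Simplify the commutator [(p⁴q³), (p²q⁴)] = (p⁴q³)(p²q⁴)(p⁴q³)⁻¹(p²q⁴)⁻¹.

[(p⁴q³), (p²q⁴)] = (p⁴q³)·(p²q⁴)·(p⁴q³)⁻¹·(p²q⁴)⁻¹.
  (p⁴q³) · (p²q⁴) = p²q
  (p²q) · (p⁴q³) = p⁵q⁴
  (p⁵q⁴) · (p⁷q²) = p³

Answer: p³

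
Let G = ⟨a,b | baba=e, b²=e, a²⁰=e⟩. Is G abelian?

a·b = ab but b·a = a¹⁹b, so a·b ≠ b·a and G is not abelian.

Answer: No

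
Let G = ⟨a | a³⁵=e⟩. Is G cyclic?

|G| = 35. The element a has order 35 (its powers give 35 distinct elements), so ⟨a⟩ = G and G is cyclic.

Answer: Yes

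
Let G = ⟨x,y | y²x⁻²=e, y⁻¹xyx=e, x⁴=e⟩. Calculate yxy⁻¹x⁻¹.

[y, x] = y·x·y⁻¹·x⁻¹.
  y · x = xy⁻¹
  (xy⁻¹) · (y⁻¹) = x³
  (x³) · (x³) = x²

Answer: x²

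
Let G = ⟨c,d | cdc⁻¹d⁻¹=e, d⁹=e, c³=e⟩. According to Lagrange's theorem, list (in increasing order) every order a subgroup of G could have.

|G| = 27 = 3³. By Lagrange's theorem the order of any subgroup divides 27; the divisors of 27 are 1, 3, 9, 27.

Answer: 1, 3, 9, 27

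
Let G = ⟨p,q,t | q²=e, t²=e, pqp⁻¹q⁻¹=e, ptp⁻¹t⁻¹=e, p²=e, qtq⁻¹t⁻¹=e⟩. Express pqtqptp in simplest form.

Multiply left to right, reducing at each step:
  p · q = pq
  (pq) · t = pqt
  (pqt) · q = pt
  (pt) · p = t
  t · t = e
  e · p = p

Answer: p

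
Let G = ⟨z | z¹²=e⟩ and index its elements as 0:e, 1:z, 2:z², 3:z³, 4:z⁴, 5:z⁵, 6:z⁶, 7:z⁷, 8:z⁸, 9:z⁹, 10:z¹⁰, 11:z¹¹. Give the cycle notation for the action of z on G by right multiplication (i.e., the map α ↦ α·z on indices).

(0 1 2 3 4 5 6 7 8 9 10 11)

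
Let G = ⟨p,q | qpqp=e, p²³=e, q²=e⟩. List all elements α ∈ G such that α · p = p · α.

⟨p⟩ ⊆ C_G(p) since powers of p commute with p; so |C_G(p)| ≥ |⟨p⟩| = 23.
By orbit–stabilizer, |C_G(p)| = |G| / |conj. class of p| = 46 / 2 = 23.
The 23 elements commuting with p are {e, p, p², p³, p⁴, p⁵, p⁶, p⁷, p⁸, p⁹, p¹⁰, p¹¹, p¹², p¹³, p¹⁴, p¹⁵, p¹⁶, p¹⁷, p¹⁸, p¹⁹, p²⁰, p²¹, p²²}.

Answer: {e, p, p², p³, p⁴, p⁵, p⁶, p⁷, p⁸, p⁹, p¹⁰, p¹¹, p¹², p¹³, p¹⁴, p¹⁵, p¹⁶, p¹⁷, p¹⁸, p¹⁹, p²⁰, p²¹, p²²}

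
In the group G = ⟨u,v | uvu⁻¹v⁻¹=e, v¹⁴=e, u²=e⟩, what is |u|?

Compute successive powers until reaching e:
  u¹ = u, u² = e.
The smallest positive k with uᵏ = e is 2.

Answer: 2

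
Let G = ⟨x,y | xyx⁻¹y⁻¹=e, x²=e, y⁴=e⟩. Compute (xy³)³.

Compute successive powers of (xy³), reducing at each step:
  (xy³)²: (xy³) · x = y³;   (y³) · y³ = y²
  (xy³)³: (y²) · x = xy²;   (xy²) · y³ = xy

Answer: xy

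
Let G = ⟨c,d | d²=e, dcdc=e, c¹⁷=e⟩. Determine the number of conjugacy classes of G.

The conjugacy classes (representative and size) are:
  [e] (size 1), [c¹⁶] (size 2), [c²] (size 2), [c³] (size 2), [c¹³] (size 2), [c¹²] (size 2), [c⁶] (size 2), [c¹⁰] (size 2), [c⁹] (size 2), [c⁷d] (size 17).
Class equation: 1 + 2 + 2 + 2 + 2 + 2 + 2 + 2 + 2 + 17 = 34 = |G|. So G has 10 conjugacy classes.

Answer: 10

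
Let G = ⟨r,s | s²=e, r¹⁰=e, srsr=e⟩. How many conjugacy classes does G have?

The conjugacy classes (representative and size) are:
  [e] (size 1), [r] (size 2), [r²] (size 2), [r³] (size 2), [r⁴] (size 2), [r⁵] (size 1), [r²s] (size 5), [r³s] (size 5).
Class equation: 1 + 2 + 2 + 2 + 2 + 1 + 5 + 5 = 20 = |G|. So G has 8 conjugacy classes.

Answer: 8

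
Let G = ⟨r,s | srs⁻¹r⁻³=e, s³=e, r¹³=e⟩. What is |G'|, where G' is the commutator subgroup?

G' = [G, G] is generated by all commutators. The generator-pair commutators are: [r, s] = r¹¹.
The subgroup they normally generate is {e, r, r², r³, r⁴, r⁵, r⁶, r⁷, r⁸, r⁹, r¹⁰, r¹¹, r¹²}, of order 13.
Check: |G/G'| = 39/13 = 3 is the order of the abelianisation.

Answer: 13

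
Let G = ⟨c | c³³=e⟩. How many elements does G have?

G is generated by a single element, so G is cyclic. The relator gives c³³ = e and no smaller power is forced to be e, so the 33 powers {c, e, c², c³, c⁴, c⁵, c⁶, c⁷, c⁸, c⁹, c²², c²³, c²¹, c²⁰, c²⁴, c²⁵, c²⁶, c²⁷, c²⁸, c²⁹, c³², c³¹, c³⁰, c¹², c¹³, c¹¹, c¹⁰, c¹⁴, c¹⁵, c¹⁶, c¹⁷, c¹⁸, c¹⁹} are distinct. Hence |G| = 33.

Answer: 33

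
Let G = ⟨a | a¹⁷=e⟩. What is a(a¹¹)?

Compute a · (a¹¹) by multiplying left to right and reducing via the relations at each step:
  a · a¹¹ = a¹²

Answer: a¹²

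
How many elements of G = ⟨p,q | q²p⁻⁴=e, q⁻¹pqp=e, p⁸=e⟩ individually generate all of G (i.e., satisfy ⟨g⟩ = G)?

⟨g⟩ = G would require ord(g) = |G| = 16, but the maximum element order in G is 8 < 16. So G is not cyclic and no single element generates it: the count is 0.

Answer: 0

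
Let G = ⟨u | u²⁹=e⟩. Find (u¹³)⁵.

Compute successive powers of (u¹³), reducing at each step:
  (u¹³)²: (u¹³) · u¹³ = u²⁶
  (u¹³)³: (u²⁶) · u¹³ = u¹⁰
  (u¹³)⁴: (u¹⁰) · u¹³ = u²³
  (u¹³)⁵: (u²³) · u¹³ = u⁷

Answer: u⁷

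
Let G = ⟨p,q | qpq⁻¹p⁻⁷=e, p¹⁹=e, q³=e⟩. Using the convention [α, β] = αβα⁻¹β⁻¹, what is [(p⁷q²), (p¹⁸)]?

[(p⁷q²), (p¹⁸)] = (p⁷q²)·(p¹⁸)·(p⁷q²)⁻¹·(p¹⁸)⁻¹.
  (p⁷q²) · (p¹⁸) = p¹⁵q²
  (p¹⁵q²) · (p⁸q) = p⁸
  (p⁸) · p = p⁹

Answer: p⁹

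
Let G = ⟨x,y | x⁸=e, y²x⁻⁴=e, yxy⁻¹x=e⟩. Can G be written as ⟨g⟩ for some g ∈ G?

Every cyclic group is abelian. But x·y = xy while y·x = x³y⁻¹, so x·y ≠ y·x and G is not abelian. Hence G is not cyclic.

Answer: No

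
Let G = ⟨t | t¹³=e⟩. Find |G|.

G is generated by a single element, so G is cyclic. The relator gives t¹³ = e and no smaller power is forced to be e, so the 13 powers {e, t, t², t³, t⁴, t⁵, t⁶, t⁷, t⁸, t⁹, t¹², t¹¹, t¹⁰} are distinct. Hence |G| = 13.

Answer: 13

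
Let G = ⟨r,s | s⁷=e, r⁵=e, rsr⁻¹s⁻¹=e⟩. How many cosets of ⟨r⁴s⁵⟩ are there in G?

First find ord(r⁴s⁵) by computing successive powers:
  (r⁴s⁵)¹ = r⁴s⁵, (r⁴s⁵)² = r³s³, (r⁴s⁵)³ = r²s, (r⁴s⁵)⁴ = rs⁶, (r⁴s⁵)⁵ = s⁴, (r⁴s⁵)⁶ = r⁴s², (r⁴s⁵)⁷ = r³, (r⁴s⁵)⁸ = r²s⁵, (r⁴s⁵)⁹ = rs³, (r⁴s⁵)¹⁰ = s, (r⁴s⁵)¹¹ = r⁴s⁶, (r⁴s⁵)¹² = r³s⁴, (r⁴s⁵)¹³ = r²s², (r⁴s⁵)¹⁴ = r, (r⁴s⁵)¹⁵ = s⁵, (r⁴s⁵)¹⁶ = r⁴s³, (r⁴s⁵)¹⁷ = r³s, (r⁴s⁵)¹⁸ = r²s⁶, (r⁴s⁵)¹⁹ = rs⁴, (r⁴s⁵)²⁰ = s², (r⁴s⁵)²¹ = r⁴, (r⁴s⁵)²² = r³s⁵, (r⁴s⁵)²³ = r²s³, (r⁴s⁵)²⁴ = rs, (r⁴s⁵)²⁵ = s⁶, (r⁴s⁵)²⁶ = r⁴s⁴, (r⁴s⁵)²⁷ = r³s², (r⁴s⁵)²⁸ = r², (r⁴s⁵)²⁹ = rs⁵, (r⁴s⁵)³⁰ = s³, (r⁴s⁵)³¹ = r⁴s, (r⁴s⁵)³² = r³s⁶, (r⁴s⁵)³³ = r²s⁴, (r⁴s⁵)³⁴ = rs², (r⁴s⁵)³⁵ = e.
So |⟨r⁴s⁵⟩| = ord(r⁴s⁵) = 35. With |G| = 35, by Lagrange [G : ⟨r⁴s⁵⟩] = 35/35 = 1.

Answer: 1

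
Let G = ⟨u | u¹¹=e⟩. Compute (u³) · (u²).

Compute (u³) · (u²) by multiplying left to right and reducing via the relations at each step:
  (u³) · u² = u⁵

Answer: u⁵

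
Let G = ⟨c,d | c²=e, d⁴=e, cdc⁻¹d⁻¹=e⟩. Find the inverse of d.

The order of d is 4 (smallest k with dᵏ = e), so d⁻¹ = d³ = d³.
Check: d · (d³) → d · d³ = e, giving e as required.

Answer: d³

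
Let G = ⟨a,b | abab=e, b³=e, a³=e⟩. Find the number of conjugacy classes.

The conjugacy classes (representative and size) are:
  [e] (size 1), [ba²] (size 4), [b²a] (size 4), [a²b²] (size 3).
Class equation: 1 + 4 + 4 + 3 = 12 = |G|. So G has 4 conjugacy classes.

Answer: 4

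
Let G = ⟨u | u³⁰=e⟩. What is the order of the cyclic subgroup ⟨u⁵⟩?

|⟨u⁵⟩| equals the order of u⁵. Compute successive powers until reaching e:
  (u⁵)¹ = u⁵, (u⁵)² = u¹⁰, (u⁵)³ = u¹⁵, (u⁵)⁴ = u²⁰, (u⁵)⁵ = u²⁵, (u⁵)⁶ = e.
The smallest positive k with (u⁵)ᵏ = e is 6, so |⟨u⁵⟩| = 6.

Answer: 6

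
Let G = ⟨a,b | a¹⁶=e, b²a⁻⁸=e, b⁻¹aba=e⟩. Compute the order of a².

Compute successive powers until reaching e:
  (a²)¹ = a², (a²)² = a⁴, (a²)³ = a⁶, (a²)⁴ = a⁸, (a²)⁵ = a¹⁰, (a²)⁶ = a¹², (a²)⁷ = a¹⁴, (a²)⁸ = e.
The smallest positive k with (a²)ᵏ = e is 8.

Answer: 8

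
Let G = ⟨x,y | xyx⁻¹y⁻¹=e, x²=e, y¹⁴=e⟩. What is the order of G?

Enumerate words in the generators, reducing via the relations: the distinct elements are
  {e, x, y, xy, y², y³, y⁴, y⁵, y⁶, y⁷, y⁸, y⁹, xy², xy³, xy⁴, xy⁵, xy⁶, xy⁷, xy⁸, xy⁹, y¹², y¹³, y¹¹, y¹⁰, xy¹², xy¹³, xy¹¹, xy¹⁰}.
No further products give new elements, so |G| = 28.

Answer: 28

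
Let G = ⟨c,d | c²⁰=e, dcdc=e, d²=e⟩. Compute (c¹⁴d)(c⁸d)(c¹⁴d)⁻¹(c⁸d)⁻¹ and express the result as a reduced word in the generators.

[(c¹⁴d), (c⁸d)] = (c¹⁴d)·(c⁸d)·(c¹⁴d)⁻¹·(c⁸d)⁻¹.
  (c¹⁴d) · (c⁸d) = c⁶
  (c⁶) · (c¹⁴d) = d
  d · (c⁸d) = c¹²

Answer: c¹²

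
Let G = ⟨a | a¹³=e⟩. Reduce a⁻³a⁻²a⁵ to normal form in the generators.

Multiply left to right, reducing at each step:
  (a¹⁰) · a⁻² = a⁸
  (a⁸) · a⁵ = e

Answer: e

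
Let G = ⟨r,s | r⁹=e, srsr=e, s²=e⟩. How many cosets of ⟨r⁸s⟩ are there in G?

First find ord(r⁸s) by computing successive powers:
  (r⁸s)¹ = r⁸s, (r⁸s)² = e.
So |⟨r⁸s⟩| = ord(r⁸s) = 2. With |G| = 18, by Lagrange [G : ⟨r⁸s⟩] = 18/2 = 9.

Answer: 9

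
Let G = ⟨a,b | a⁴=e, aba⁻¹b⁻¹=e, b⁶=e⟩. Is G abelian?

Each pair of generators commutes: a·b = ab = b·a. Since the generators pairwise commute, every element of G commutes with every other, so G is abelian.

Answer: Yes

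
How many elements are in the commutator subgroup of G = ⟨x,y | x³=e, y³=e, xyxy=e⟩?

G' = [G, G] is generated by all commutators. The generator-pair commutators are: [x, y] = xy²x.
The subgroup they normally generate is {e, xy, x²y², xy²x}, of order 4.
Check: |G/G'| = 12/4 = 3 is the order of the abelianisation.

Answer: 4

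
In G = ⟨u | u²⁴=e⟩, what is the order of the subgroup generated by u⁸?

|⟨u⁸⟩| equals the order of u⁸. Compute successive powers until reaching e:
  (u⁸)¹ = u⁸, (u⁸)² = u¹⁶, (u⁸)³ = e.
The smallest positive k with (u⁸)ᵏ = e is 3, so |⟨u⁸⟩| = 3.

Answer: 3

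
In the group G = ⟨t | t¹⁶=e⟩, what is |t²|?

Compute successive powers until reaching e:
  (t²)¹ = t², (t²)² = t⁴, (t²)³ = t⁶, (t²)⁴ = t⁸, (t²)⁵ = t¹⁰, (t²)⁶ = t¹², (t²)⁷ = t¹⁴, (t²)⁸ = e.
The smallest positive k with (t²)ᵏ = e is 8.

Answer: 8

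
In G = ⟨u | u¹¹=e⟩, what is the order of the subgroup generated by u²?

|⟨u²⟩| equals the order of u². Compute successive powers until reaching e:
  (u²)¹ = u², (u²)² = u⁴, (u²)³ = u⁶, (u²)⁴ = u⁸, (u²)⁵ = u¹⁰, (u²)⁶ = u, (u²)⁷ = u³, (u²)⁸ = u⁵, (u²)⁹ = u⁷, (u²)¹⁰ = u⁹, (u²)¹¹ = e.
The smallest positive k with (u²)ᵏ = e is 11, so |⟨u²⟩| = 11.

Answer: 11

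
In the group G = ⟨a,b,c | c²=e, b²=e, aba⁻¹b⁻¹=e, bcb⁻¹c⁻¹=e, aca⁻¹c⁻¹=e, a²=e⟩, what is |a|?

Compute successive powers until reaching e:
  a¹ = a, a² = e.
The smallest positive k with aᵏ = e is 2.

Answer: 2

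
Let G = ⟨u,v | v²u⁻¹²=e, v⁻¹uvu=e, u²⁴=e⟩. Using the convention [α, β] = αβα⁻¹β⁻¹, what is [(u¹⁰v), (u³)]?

[(u¹⁰v), (u³)] = (u¹⁰v)·(u³)·(u¹⁰v)⁻¹·(u³)⁻¹.
  (u¹⁰v) · (u³) = u⁷v
  (u⁷v) · (u¹⁰v⁻¹) = u²¹
  (u²¹) · (u²¹) = u¹⁸

Answer: u¹⁸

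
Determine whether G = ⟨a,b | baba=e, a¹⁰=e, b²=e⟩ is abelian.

a·b = ab but b·a = a⁹b, so a·b ≠ b·a and G is not abelian.

Answer: No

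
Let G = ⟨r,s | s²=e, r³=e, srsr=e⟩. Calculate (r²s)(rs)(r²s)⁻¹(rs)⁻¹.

[(r²s), (rs)] = (r²s)·(rs)·(r²s)⁻¹·(rs)⁻¹.
  (r²s) · (rs) = r
  r · (r²s) = s
  s · (rs) = r²

Answer: r²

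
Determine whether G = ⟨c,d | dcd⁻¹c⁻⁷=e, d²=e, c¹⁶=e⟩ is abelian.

c·d = cd but d·c = c⁷d, so c·d ≠ d·c and G is not abelian.

Answer: No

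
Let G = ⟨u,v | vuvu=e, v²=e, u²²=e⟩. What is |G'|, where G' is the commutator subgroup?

G' = [G, G] is generated by all commutators. The generator-pair commutators are: [u, v] = u².
The subgroup they normally generate is {e, u², u⁴, u⁶, u⁸, u¹⁰, u¹², u¹⁴, u¹⁶, u¹⁸, u²⁰}, of order 11.
Check: |G/G'| = 44/11 = 4 is the order of the abelianisation.

Answer: 11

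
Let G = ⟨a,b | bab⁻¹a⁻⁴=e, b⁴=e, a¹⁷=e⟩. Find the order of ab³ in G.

Compute successive powers until reaching e:
  (ab³)¹ = ab³, (ab³)² = a¹⁴b², (ab³)³ = a¹³b, (ab³)⁴ = e.
The smallest positive k with (ab³)ᵏ = e is 4.

Answer: 4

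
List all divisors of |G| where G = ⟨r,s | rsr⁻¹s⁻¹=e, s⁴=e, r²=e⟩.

|G| = 8 = 2³. By Lagrange's theorem the order of any subgroup divides 8; the divisors of 8 are 1, 2, 4, 8.

Answer: 1, 2, 4, 8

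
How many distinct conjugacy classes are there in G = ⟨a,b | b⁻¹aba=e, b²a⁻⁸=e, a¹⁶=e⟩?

The conjugacy classes (representative and size) are:
  [e] (size 1), [a] (size 2), [a¹⁴] (size 2), [a³] (size 2), [a¹²] (size 2), [a⁵] (size 2), [a¹⁰] (size 2), [a⁷] (size 2), [a⁸] (size 1), [a⁶b] (size 8), [a³b⁻¹] (size 8).
Class equation: 1 + 2 + 2 + 2 + 2 + 2 + 2 + 2 + 1 + 8 + 8 = 32 = |G|. So G has 11 conjugacy classes.

Answer: 11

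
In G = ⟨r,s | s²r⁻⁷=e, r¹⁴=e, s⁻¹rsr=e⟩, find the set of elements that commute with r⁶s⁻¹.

⟨r⁶s⁻¹⟩ ⊆ C_G(r⁶s⁻¹) since powers of r⁶s⁻¹ commute with r⁶s⁻¹; so |C_G(r⁶s⁻¹)| ≥ |⟨r⁶s⁻¹⟩| = 4.
By orbit–stabilizer, |C_G(r⁶s⁻¹)| = |G| / |conj. class of r⁶s⁻¹| = 28 / 7 = 4.
The 4 elements commuting with r⁶s⁻¹ are {e, r⁷, r⁶s, r⁶s⁻¹}.

Answer: {e, r⁷, r⁶s, r⁶s⁻¹}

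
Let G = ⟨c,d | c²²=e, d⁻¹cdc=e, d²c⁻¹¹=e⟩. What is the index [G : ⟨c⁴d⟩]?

First find ord(c⁴d) by computing successive powers:
  (c⁴d)¹ = c⁴d, (c⁴d)² = c¹¹, (c⁴d)³ = c⁴d⁻¹, (c⁴d)⁴ = e.
So |⟨c⁴d⟩| = ord(c⁴d) = 4. With |G| = 44, by Lagrange [G : ⟨c⁴d⟩] = 44/4 = 11.

Answer: 11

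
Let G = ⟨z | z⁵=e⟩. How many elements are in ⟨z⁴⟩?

|⟨z⁴⟩| equals the order of z⁴. Compute successive powers until reaching e:
  (z⁴)¹ = z⁴, (z⁴)² = z³, (z⁴)³ = z², (z⁴)⁴ = z, (z⁴)⁵ = e.
The smallest positive k with (z⁴)ᵏ = e is 5, so |⟨z⁴⟩| = 5.

Answer: 5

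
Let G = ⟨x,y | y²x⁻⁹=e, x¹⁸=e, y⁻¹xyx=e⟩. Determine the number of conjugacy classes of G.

The conjugacy classes (representative and size) are:
  [e] (size 1), [x¹⁷] (size 2), [x¹⁶] (size 2), [x³] (size 2), [x¹⁴] (size 2), [x¹³] (size 2), [x¹²] (size 2), [x¹¹] (size 2), [x¹⁰] (size 2), [x⁹] (size 1), [x⁸y] (size 9), [xy] (size 9).
Class equation: 1 + 2 + 2 + 2 + 2 + 2 + 2 + 2 + 2 + 1 + 9 + 9 = 36 = |G|. So G has 12 conjugacy classes.

Answer: 12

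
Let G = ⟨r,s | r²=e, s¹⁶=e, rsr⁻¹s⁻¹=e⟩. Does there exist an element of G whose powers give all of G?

|G| = 32, but the maximum element order in G is 16 < 32. No single element generates all of G, so G is not cyclic.

Answer: No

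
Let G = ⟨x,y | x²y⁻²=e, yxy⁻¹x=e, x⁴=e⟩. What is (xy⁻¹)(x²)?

Compute (xy⁻¹) · (x²) by multiplying left to right and reducing via the relations at each step:
  (xy⁻¹) · x² = xy

Answer: xy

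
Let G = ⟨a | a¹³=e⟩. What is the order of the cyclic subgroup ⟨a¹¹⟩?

|⟨a¹¹⟩| equals the order of a¹¹. Compute successive powers until reaching e:
  (a¹¹)¹ = a¹¹, (a¹¹)² = a⁹, (a¹¹)³ = a⁷, (a¹¹)⁴ = a⁵, (a¹¹)⁵ = a³, (a¹¹)⁶ = a, (a¹¹)⁷ = a¹², (a¹¹)⁸ = a¹⁰, (a¹¹)⁹ = a⁸, (a¹¹)¹⁰ = a⁶, (a¹¹)¹¹ = a⁴, (a¹¹)¹² = a², (a¹¹)¹³ = e.
The smallest positive k with (a¹¹)ᵏ = e is 13, so |⟨a¹¹⟩| = 13.

Answer: 13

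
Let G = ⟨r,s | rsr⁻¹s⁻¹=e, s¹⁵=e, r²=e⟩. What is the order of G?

Enumerate words in the generators, reducing via the relations: the distinct elements are
  {e, r, s, rs, s², s³, s⁴, s⁵, s⁶, s⁷, s⁸, s⁹, rs², rs³, rs⁴, rs⁵, rs⁶, rs⁷, rs⁸, rs⁹, s¹², s¹³, s¹¹, s¹⁰, s¹⁴, rs¹², rs¹³, rs¹¹, rs¹⁰, rs¹⁴}.
No further products give new elements, so |G| = 30.

Answer: 30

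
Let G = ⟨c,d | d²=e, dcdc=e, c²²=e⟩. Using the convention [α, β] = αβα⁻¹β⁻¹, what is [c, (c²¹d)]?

[c, (c²¹d)] = c·(c²¹d)·c⁻¹·(c²¹d)⁻¹.
  c · (c²¹d) = d
  d · (c²¹) = cd
  (cd) · (c²¹d) = c²

Answer: c²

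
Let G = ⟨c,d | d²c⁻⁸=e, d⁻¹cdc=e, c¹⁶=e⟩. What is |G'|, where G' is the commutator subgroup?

G' = [G, G] is generated by all commutators. The generator-pair commutators are: [c, d] = c².
The subgroup they normally generate is {e, c², c⁴, c⁶, c⁸, c¹⁰, c¹², c¹⁴}, of order 8.
Check: |G/G'| = 32/8 = 4 is the order of the abelianisation.

Answer: 8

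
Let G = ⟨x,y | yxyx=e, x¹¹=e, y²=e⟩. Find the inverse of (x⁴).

The order of (x⁴) is 11 (smallest k with (x⁴)ᵏ = e), so (x⁴)⁻¹ = (x⁴)¹⁰ = x⁷.
Check: (x⁴) · (x⁷) → (x⁴) · x⁷ = e, giving e as required.

Answer: x⁷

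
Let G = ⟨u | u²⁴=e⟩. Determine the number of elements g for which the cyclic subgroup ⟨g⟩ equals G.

G is cyclic of order 24. An element generates G iff its order is 24, and a cyclic group of order 24 has exactly φ(24) = 8 such elements.

Answer: 8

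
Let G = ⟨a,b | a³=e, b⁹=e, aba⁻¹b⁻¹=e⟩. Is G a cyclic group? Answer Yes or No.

|G| = 27, but the maximum element order in G is 9 < 27. No single element generates all of G, so G is not cyclic.

Answer: No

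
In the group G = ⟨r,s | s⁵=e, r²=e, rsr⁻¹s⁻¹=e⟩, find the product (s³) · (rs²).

Compute (s³) · (rs²) by multiplying left to right and reducing via the relations at each step:
  (s³) · r = rs³
  (rs³) · s² = r

Answer: r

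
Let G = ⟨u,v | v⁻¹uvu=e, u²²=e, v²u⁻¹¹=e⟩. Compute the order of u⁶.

Compute successive powers until reaching e:
  (u⁶)¹ = u⁶, (u⁶)² = u¹², (u⁶)³ = u¹⁸, (u⁶)⁴ = u², (u⁶)⁵ = u⁸, (u⁶)⁶ = u¹⁴, (u⁶)⁷ = u²⁰, (u⁶)⁸ = u⁴, (u⁶)⁹ = u¹⁰, (u⁶)¹⁰ = u¹⁶, (u⁶)¹¹ = e.
The smallest positive k with (u⁶)ᵏ = e is 11.

Answer: 11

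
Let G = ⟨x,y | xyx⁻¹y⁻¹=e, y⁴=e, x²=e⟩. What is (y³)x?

Compute (y³) · x by multiplying left to right and reducing via the relations at each step:
  (y³) · x = xy³

Answer: xy³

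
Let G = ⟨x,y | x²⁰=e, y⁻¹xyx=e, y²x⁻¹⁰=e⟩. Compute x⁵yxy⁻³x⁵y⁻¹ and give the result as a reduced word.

Multiply left to right, reducing at each step:
  (x⁵) · y = x⁵y
  (x⁵y) · x = x⁴y
  (x⁴y) · y⁻³ = x¹⁴
  (x¹⁴) · x⁵ = x¹⁹
  (x¹⁹) · y⁻¹ = x⁹y

Answer: x⁹y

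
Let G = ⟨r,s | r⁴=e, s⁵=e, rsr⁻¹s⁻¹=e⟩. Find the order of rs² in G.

Compute successive powers until reaching e:
  (rs²)¹ = rs², (rs²)² = r²s⁴, (rs²)³ = r³s, (rs²)⁴ = s³, (rs²)⁵ = r, (rs²)⁶ = r²s², (rs²)⁷ = r³s⁴, (rs²)⁸ = s, (rs²)⁹ = rs³, (rs²)¹⁰ = r², (rs²)¹¹ = r³s², (rs²)¹² = s⁴, (rs²)¹³ = rs, (rs²)¹⁴ = r²s³, (rs²)¹⁵ = r³, (rs²)¹⁶ = s², (rs²)¹⁷ = rs⁴, (rs²)¹⁸ = r²s, (rs²)¹⁹ = r³s³, (rs²)²⁰ = e.
The smallest positive k with (rs²)ᵏ = e is 20.

Answer: 20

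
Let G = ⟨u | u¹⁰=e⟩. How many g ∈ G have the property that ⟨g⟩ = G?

G is cyclic of order 10. An element generates G iff its order is 10, and a cyclic group of order 10 has exactly φ(10) = 4 such elements.

Answer: 4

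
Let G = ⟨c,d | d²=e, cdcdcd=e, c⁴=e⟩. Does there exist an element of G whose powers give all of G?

Every cyclic group is abelian. But c·d = cd while d·c = dc, so c·d ≠ d·c and G is not abelian. Hence G is not cyclic.

Answer: No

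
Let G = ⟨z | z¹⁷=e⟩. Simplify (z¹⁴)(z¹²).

Compute (z¹⁴) · (z¹²) by multiplying left to right and reducing via the relations at each step:
  (z¹⁴) · z¹² = z⁹

Answer: z⁹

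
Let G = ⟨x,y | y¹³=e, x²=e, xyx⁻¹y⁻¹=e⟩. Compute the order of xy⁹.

Compute successive powers until reaching e:
  (xy⁹)¹ = xy⁹, (xy⁹)² = y⁵, (xy⁹)³ = xy, (xy⁹)⁴ = y¹⁰, (xy⁹)⁵ = xy⁶, (xy⁹)⁶ = y², (xy⁹)⁷ = xy¹¹, (xy⁹)⁸ = y⁷, (xy⁹)⁹ = xy³, (xy⁹)¹⁰ = y¹², (xy⁹)¹¹ = xy⁸, (xy⁹)¹² = y⁴, (xy⁹)¹³ = x, (xy⁹)¹⁴ = y⁹, (xy⁹)¹⁵ = xy⁵, (xy⁹)¹⁶ = y, (xy⁹)¹⁷ = xy¹⁰, (xy⁹)¹⁸ = y⁶, (xy⁹)¹⁹ = xy², (xy⁹)²⁰ = y¹¹, (xy⁹)²¹ = xy⁷, (xy⁹)²² = y³, (xy⁹)²³ = xy¹², (xy⁹)²⁴ = y⁸, (xy⁹)²⁵ = xy⁴, (xy⁹)²⁶ = e.
The smallest positive k with (xy⁹)ᵏ = e is 26.

Answer: 26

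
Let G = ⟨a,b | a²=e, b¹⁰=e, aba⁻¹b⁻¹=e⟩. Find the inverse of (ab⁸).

The order of (ab⁸) is 10 (smallest k with (ab⁸)ᵏ = e), so (ab⁸)⁻¹ = (ab⁸)⁹ = ab².
Check: (ab⁸) · (ab²) → (ab⁸) · a = b⁸;   (b⁸) · b² = e, giving e as required.

Answer: ab²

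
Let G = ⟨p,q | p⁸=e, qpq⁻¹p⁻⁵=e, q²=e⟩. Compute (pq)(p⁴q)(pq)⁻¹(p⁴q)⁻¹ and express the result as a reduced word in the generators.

[(pq), (p⁴q)] = (pq)·(p⁴q)·(pq)⁻¹·(p⁴q)⁻¹.
  (pq) · (p⁴q) = p⁵
  (p⁵) · (p³q) = q
  q · (p⁴q) = p⁴

Answer: p⁴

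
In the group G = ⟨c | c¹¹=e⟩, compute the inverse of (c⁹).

The order of (c⁹) is 11 (smallest k with (c⁹)ᵏ = e), so (c⁹)⁻¹ = (c⁹)¹⁰ = c².
Check: (c⁹) · (c²) → (c⁹) · c² = e, giving e as required.

Answer: c²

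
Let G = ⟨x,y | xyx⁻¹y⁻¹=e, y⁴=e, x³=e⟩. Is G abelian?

Each pair of generators commutes: x·y = xy = y·x. Since the generators pairwise commute, every element of G commutes with every other, so G is abelian.

Answer: Yes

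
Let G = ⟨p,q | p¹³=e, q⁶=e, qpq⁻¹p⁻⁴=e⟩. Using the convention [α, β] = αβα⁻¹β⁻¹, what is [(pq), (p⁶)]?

[(pq), (p⁶)] = (pq)·(p⁶)·(pq)⁻¹·(p⁶)⁻¹.
  (pq) · (p⁶) = p¹²q
  (p¹²q) · (p³q⁵) = p¹¹
  (p¹¹) · (p⁷) = p⁵

Answer: p⁵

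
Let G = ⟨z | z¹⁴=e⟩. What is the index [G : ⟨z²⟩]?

First find ord(z²) by computing successive powers:
  (z²)¹ = z², (z²)² = z⁴, (z²)³ = z⁶, (z²)⁴ = z⁸, (z²)⁵ = z¹⁰, (z²)⁶ = z¹², (z²)⁷ = e.
So |⟨z²⟩| = ord(z²) = 7. With |G| = 14, by Lagrange [G : ⟨z²⟩] = 14/7 = 2.

Answer: 2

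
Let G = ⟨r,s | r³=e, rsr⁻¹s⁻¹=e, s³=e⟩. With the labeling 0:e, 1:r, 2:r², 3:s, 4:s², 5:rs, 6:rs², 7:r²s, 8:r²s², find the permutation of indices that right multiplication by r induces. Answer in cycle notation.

(0 1 2)(3 5 7)(4 6 8)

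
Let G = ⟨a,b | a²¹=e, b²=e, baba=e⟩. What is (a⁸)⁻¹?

The order of (a⁸) is 21 (smallest k with (a⁸)ᵏ = e), so (a⁸)⁻¹ = (a⁸)²⁰ = a¹³.
Check: (a⁸) · (a¹³) → (a⁸) · a¹³ = e, giving e as required.

Answer: a¹³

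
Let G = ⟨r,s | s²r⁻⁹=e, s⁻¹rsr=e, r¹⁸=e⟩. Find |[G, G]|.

G' = [G, G] is generated by all commutators. The generator-pair commutators are: [r, s] = r².
The subgroup they normally generate is {e, r², r⁴, r⁶, r⁸, r¹⁰, r¹², r¹⁴, r¹⁶}, of order 9.
Check: |G/G'| = 36/9 = 4 is the order of the abelianisation.

Answer: 9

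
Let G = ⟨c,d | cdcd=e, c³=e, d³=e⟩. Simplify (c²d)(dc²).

Compute (c²d) · (dc²) by multiplying left to right and reducing via the relations at each step:
  (c²d) · d = c²d²
  (c²d²) · c² = d

Answer: d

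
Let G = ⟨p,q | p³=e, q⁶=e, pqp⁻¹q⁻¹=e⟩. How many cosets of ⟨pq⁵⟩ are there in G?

First find ord(pq⁵) by computing successive powers:
  (pq⁵)¹ = pq⁵, (pq⁵)² = p²q⁴, (pq⁵)³ = q³, (pq⁵)⁴ = pq², (pq⁵)⁵ = p²q, (pq⁵)⁶ = e.
So |⟨pq⁵⟩| = ord(pq⁵) = 6. With |G| = 18, by Lagrange [G : ⟨pq⁵⟩] = 18/6 = 3.

Answer: 3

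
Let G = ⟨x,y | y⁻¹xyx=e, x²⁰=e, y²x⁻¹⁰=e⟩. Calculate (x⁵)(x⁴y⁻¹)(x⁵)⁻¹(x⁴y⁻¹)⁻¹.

[(x⁵), (x⁴y⁻¹)] = (x⁵)·(x⁴y⁻¹)·(x⁵)⁻¹·(x⁴y⁻¹)⁻¹.
  (x⁵) · (x⁴y⁻¹) = x⁹y⁻¹
  (x⁹y⁻¹) · (x¹⁵) = x⁴y
  (x⁴y) · (x⁴y) = x¹⁰

Answer: x¹⁰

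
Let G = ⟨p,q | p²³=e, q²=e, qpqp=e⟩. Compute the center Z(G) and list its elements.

An element z ∈ Z(G) iff z commutes with every generator.
For example e is central: e·p = p = p·e; e·q = q = q·e.
Whereas p ∉ Z(G) since p·q = pq ≠ p²²q = q·p.
Checking each of the 46 elements this way gives Z(G) = {e}, of order 1.

Answer: {e}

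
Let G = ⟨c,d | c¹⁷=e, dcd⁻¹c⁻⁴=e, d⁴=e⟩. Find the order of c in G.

Compute successive powers until reaching e:
  c¹ = c, c² = c², c³ = c³, c⁴ = c⁴, c⁵ = c⁵, c⁶ = c⁶, c⁷ = c⁷, c⁸ = c⁸, c⁹ = c⁹, c¹⁰ = c¹⁰, c¹¹ = c¹¹, c¹² = c¹², c¹³ = c¹³, c¹⁴ = c¹⁴, c¹⁵ = c¹⁵, c¹⁶ = c¹⁶, c¹⁷ = e.
The smallest positive k with cᵏ = e is 17.

Answer: 17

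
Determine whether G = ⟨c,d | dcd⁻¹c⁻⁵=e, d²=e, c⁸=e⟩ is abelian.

c·d = cd but d·c = c⁵d, so c·d ≠ d·c and G is not abelian.

Answer: No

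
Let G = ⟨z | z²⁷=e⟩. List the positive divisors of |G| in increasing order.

|G| = 27 = 3³. By Lagrange's theorem the order of any subgroup divides 27; the divisors of 27 are 1, 3, 9, 27.

Answer: 1, 3, 9, 27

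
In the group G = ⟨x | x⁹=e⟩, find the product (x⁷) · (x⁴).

Compute (x⁷) · (x⁴) by multiplying left to right and reducing via the relations at each step:
  (x⁷) · x⁴ = x²

Answer: x²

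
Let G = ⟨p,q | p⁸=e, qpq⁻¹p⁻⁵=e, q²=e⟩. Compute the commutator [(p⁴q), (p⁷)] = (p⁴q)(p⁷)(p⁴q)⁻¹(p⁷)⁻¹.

[(p⁴q), (p⁷)] = (p⁴q)·(p⁷)·(p⁴q)⁻¹·(p⁷)⁻¹.
  (p⁴q) · (p⁷) = p⁷q
  (p⁷q) · (p⁴q) = p³
  (p³) · p = p⁴

Answer: p⁴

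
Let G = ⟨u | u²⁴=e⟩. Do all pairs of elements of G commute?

G has a single generator, so G is cyclic and hence abelian.

Answer: Yes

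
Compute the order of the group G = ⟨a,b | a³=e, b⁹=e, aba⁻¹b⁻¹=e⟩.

Enumerate words in the generators, reducing via the relations: the distinct elements are
  {a, b, e, ab, a², b², b³, b⁴, b⁵, b⁶, b⁷, b⁸, ab², ab³, ab⁴, ab⁵, ab⁶, ab⁷, ab⁸, a²b, a²b², a²b³, a²b⁴, a²b⁵, a²b⁶, a²b⁷, a²b⁸}.
No further products give new elements, so |G| = 27.

Answer: 27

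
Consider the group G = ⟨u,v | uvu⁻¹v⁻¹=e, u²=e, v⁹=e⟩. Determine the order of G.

Enumerate words in the generators, reducing via the relations: the distinct elements are
  {e, u, v, uv, v², v³, v⁴, v⁵, v⁶, v⁷, v⁸, uv², uv³, uv⁴, uv⁵, uv⁶, uv⁷, uv⁸}.
No further products give new elements, so |G| = 18.

Answer: 18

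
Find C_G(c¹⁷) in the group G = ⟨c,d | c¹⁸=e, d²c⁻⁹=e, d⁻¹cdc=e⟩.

⟨c¹⁷⟩ ⊆ C_G(c¹⁷) since powers of c¹⁷ commute with c¹⁷; so |C_G(c¹⁷)| ≥ |⟨c¹⁷⟩| = 18.
By orbit–stabilizer, |C_G(c¹⁷)| = |G| / |conj. class of c¹⁷| = 36 / 2 = 18.
The 18 elements commuting with c¹⁷ are {e, c, c², c³, c⁴, c⁵, c⁶, c⁷, c⁸, c⁹, c¹⁰, c¹¹, c¹², c¹³, c¹⁴, c¹⁵, c¹⁶, c¹⁷}.

Answer: {e, c, c², c³, c⁴, c⁵, c⁶, c⁷, c⁸, c⁹, c¹⁰, c¹¹, c¹², c¹³, c¹⁴, c¹⁵, c¹⁶, c¹⁷}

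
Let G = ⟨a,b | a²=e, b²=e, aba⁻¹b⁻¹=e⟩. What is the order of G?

Enumerate words in the generators, reducing via the relations: the distinct elements are
  {a, b, e, ab}.
No further products give new elements, so |G| = 4.

Answer: 4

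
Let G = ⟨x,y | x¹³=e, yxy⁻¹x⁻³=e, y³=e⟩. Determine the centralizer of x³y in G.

⟨x³y⟩ ⊆ C_G(x³y) since powers of x³y commute with x³y; so |C_G(x³y)| ≥ |⟨x³y⟩| = 3.
By orbit–stabilizer, |C_G(x³y)| = |G| / |conj. class of x³y| = 39 / 13 = 3.
The 3 elements commuting with x³y are {e, x³y, x¹²y²}.

Answer: {e, x³y, x¹²y²}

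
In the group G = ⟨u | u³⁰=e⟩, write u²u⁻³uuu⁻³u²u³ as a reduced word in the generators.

Multiply left to right, reducing at each step:
  (u²) · u⁻³ = u²⁹
  (u²⁹) · u = e
  e · u = u
  u · u⁻³ = u²⁸
  (u²⁸) · u² = e
  e · u³ = u³

Answer: u³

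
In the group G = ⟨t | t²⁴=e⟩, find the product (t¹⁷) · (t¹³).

Compute (t¹⁷) · (t¹³) by multiplying left to right and reducing via the relations at each step:
  (t¹⁷) · t¹³ = t⁶

Answer: t⁶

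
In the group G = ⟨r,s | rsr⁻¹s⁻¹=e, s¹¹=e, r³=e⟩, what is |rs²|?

Compute successive powers until reaching e:
  (rs²)¹ = rs², (rs²)² = r²s⁴, (rs²)³ = s⁶, (rs²)⁴ = rs⁸, (rs²)⁵ = r²s¹⁰, (rs²)⁶ = s, (rs²)⁷ = rs³, (rs²)⁸ = r²s⁵, (rs²)⁹ = s⁷, (rs²)¹⁰ = rs⁹, (rs²)¹¹ = r², (rs²)¹² = s², (rs²)¹³ = rs⁴, (rs²)¹⁴ = r²s⁶, (rs²)¹⁵ = s⁸, (rs²)¹⁶ = rs¹⁰, (rs²)¹⁷ = r²s, (rs²)¹⁸ = s³, (rs²)¹⁹ = rs⁵, (rs²)²⁰ = r²s⁷, (rs²)²¹ = s⁹, (rs²)²² = r, (rs²)²³ = r²s², (rs²)²⁴ = s⁴, (rs²)²⁵ = rs⁶, (rs²)²⁶ = r²s⁸, (rs²)²⁷ = s¹⁰, (rs²)²⁸ = rs, (rs²)²⁹ = r²s³, (rs²)³⁰ = s⁵, (rs²)³¹ = rs⁷, (rs²)³² = r²s⁹, (rs²)³³ = e.
The smallest positive k with (rs²)ᵏ = e is 33.

Answer: 33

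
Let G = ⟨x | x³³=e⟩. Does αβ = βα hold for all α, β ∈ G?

G has a single generator, so G is cyclic and hence abelian.

Answer: Yes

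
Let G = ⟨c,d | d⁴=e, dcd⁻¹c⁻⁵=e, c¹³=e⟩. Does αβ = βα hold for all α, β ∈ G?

c·d = cd but d·c = c⁵d, so c·d ≠ d·c and G is not abelian.

Answer: No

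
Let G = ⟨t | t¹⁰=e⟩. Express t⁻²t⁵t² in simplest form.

Multiply left to right, reducing at each step:
  (t⁸) · t⁵ = t³
  (t³) · t² = t⁵

Answer: t⁵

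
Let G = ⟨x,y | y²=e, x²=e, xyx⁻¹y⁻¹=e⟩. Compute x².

Compute successive powers of x, reducing at each step:
  x²: x · x = e

Answer: e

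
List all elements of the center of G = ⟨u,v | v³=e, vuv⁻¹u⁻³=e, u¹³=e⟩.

An element z ∈ Z(G) iff z commutes with every generator.
For example e is central: e·u = u = u·e; e·v = v = v·e.
Whereas u ∉ Z(G) since u·v = uv ≠ u³v = v·u.
Checking each of the 39 elements this way gives Z(G) = {e}, of order 1.

Answer: {e}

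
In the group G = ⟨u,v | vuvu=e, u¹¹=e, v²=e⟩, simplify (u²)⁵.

Compute successive powers of (u²), reducing at each step:
  (u²)²: (u²) · u² = u⁴
  (u²)³: (u⁴) · u² = u⁶
  (u²)⁴: (u⁶) · u² = u⁸
  (u²)⁵: (u⁸) · u² = u¹⁰

Answer: u¹⁰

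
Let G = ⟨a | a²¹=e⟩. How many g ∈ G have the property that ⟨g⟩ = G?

G is cyclic of order 21. An element generates G iff its order is 21, and a cyclic group of order 21 has exactly φ(21) = 12 such elements.

Answer: 12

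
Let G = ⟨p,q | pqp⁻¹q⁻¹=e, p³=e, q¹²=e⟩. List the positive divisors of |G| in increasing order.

|G| = 36 = 2² · 3². By Lagrange's theorem the order of any subgroup divides 36; the divisors of 36 are 1, 2, 3, 4, 6, 9, 12, 18, 36.

Answer: 1, 2, 3, 4, 6, 9, 12, 18, 36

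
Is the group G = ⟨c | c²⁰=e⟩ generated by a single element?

|G| = 20. The element c has order 20 (its powers give 20 distinct elements), so ⟨c⟩ = G and G is cyclic.

Answer: Yes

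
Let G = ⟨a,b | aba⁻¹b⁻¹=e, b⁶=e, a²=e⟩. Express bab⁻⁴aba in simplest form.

Multiply left to right, reducing at each step:
  b · a = ab
  (ab) · b⁻⁴ = ab³
  (ab³) · a = b³
  (b³) · b = b⁴
  (b⁴) · a = ab⁴

Answer: ab⁴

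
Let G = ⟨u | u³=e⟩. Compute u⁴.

Compute successive powers of u, reducing at each step:
  u²: u · u = u²
  u³: (u²) · u = e
  u⁴: e · u = u

Answer: u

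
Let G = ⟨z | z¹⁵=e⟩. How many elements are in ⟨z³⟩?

|⟨z³⟩| equals the order of z³. Compute successive powers until reaching e:
  (z³)¹ = z³, (z³)² = z⁶, (z³)³ = z⁹, (z³)⁴ = z¹², (z³)⁵ = e.
The smallest positive k with (z³)ᵏ = e is 5, so |⟨z³⟩| = 5.

Answer: 5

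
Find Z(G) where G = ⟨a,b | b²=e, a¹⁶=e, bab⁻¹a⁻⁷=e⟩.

An element z ∈ Z(G) iff z commutes with every generator.
For example a⁸ is central: (a⁸)·a = a⁹ = a·(a⁸); (a⁸)·b = a⁸b = b·(a⁸).
Whereas a ∉ Z(G) since a·b = ab ≠ a⁷b = b·a.
Checking each of the 32 elements this way gives Z(G) = {e, a⁸}, of order 2.

Answer: {e, a⁸}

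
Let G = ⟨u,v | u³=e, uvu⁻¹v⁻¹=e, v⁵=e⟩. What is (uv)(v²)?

Compute (uv) · (v²) by multiplying left to right and reducing via the relations at each step:
  (uv) · v² = uv³

Answer: uv³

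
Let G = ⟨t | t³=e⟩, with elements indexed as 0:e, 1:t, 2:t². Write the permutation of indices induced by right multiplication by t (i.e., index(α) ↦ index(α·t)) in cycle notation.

(0 1 2)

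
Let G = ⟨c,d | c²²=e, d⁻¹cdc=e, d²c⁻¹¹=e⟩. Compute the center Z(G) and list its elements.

An element z ∈ Z(G) iff z commutes with every generator.
For example c¹¹ is central: (c¹¹)·c = c¹² = c·(c¹¹); (c¹¹)·d = d⁻¹ = d·(c¹¹).
Whereas c ∉ Z(G) since c·d = cd ≠ c¹⁰d⁻¹ = d·c.
Checking each of the 44 elements this way gives Z(G) = {e, c¹¹}, of order 2.

Answer: {e, c¹¹}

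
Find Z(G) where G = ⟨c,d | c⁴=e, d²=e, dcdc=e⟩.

An element z ∈ Z(G) iff z commutes with every generator.
For example c² is central: (c²)·c = c³ = c·(c²); (c²)·d = c²d = d·(c²).
Whereas c ∉ Z(G) since c·d = cd ≠ c³d = d·c.
Checking each of the 8 elements this way gives Z(G) = {e, c²}, of order 2.

Answer: {e, c²}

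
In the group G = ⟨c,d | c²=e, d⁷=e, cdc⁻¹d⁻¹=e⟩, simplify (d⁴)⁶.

Compute successive powers of (d⁴), reducing at each step:
  (d⁴)²: (d⁴) · d⁴ = d
  (d⁴)³: d · d⁴ = d⁵
  (d⁴)⁴: (d⁵) · d⁴ = d²
  (d⁴)⁵: (d²) · d⁴ = d⁶
  (d⁴)⁶: (d⁶) · d⁴ = d³

Answer: d³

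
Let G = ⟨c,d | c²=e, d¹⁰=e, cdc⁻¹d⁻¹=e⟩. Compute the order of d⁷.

Compute successive powers until reaching e:
  (d⁷)¹ = d⁷, (d⁷)² = d⁴, (d⁷)³ = d, (d⁷)⁴ = d⁸, (d⁷)⁵ = d⁵, (d⁷)⁶ = d², (d⁷)⁷ = d⁹, (d⁷)⁸ = d⁶, (d⁷)⁹ = d³, (d⁷)¹⁰ = e.
The smallest positive k with (d⁷)ᵏ = e is 10.

Answer: 10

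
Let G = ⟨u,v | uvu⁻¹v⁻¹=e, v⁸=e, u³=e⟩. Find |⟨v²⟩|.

|⟨v²⟩| equals the order of v². Compute successive powers until reaching e:
  (v²)¹ = v², (v²)² = v⁴, (v²)³ = v⁶, (v²)⁴ = e.
The smallest positive k with (v²)ᵏ = e is 4, so |⟨v²⟩| = 4.

Answer: 4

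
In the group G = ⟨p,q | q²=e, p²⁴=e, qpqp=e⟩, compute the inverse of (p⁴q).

The order of (p⁴q) is 2 (smallest k with (p⁴q)ᵏ = e), so (p⁴q)⁻¹ = (p⁴q)¹ = p⁴q.
Check: (p⁴q) · (p⁴q) → (p⁴q) · p⁴ = q;   q · q = e, giving e as required.

Answer: p⁴q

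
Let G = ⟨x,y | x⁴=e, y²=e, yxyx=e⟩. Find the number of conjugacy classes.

The conjugacy classes (representative and size) are:
  [e] (size 1), [x] (size 2), [x²] (size 1), [x²y] (size 2), [x³y] (size 2).
Class equation: 1 + 2 + 1 + 2 + 2 = 8 = |G|. So G has 5 conjugacy classes.

Answer: 5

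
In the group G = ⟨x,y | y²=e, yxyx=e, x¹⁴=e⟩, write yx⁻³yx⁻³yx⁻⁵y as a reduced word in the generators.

Multiply left to right, reducing at each step:
  y · x⁻³ = x³y
  (x³y) · y = x³
  (x³) · x⁻³ = e
  e · y = y
  y · x⁻⁵ = x⁵y
  (x⁵y) · y = x⁵

Answer: x⁵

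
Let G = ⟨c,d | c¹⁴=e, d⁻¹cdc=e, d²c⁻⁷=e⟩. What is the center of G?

An element z ∈ Z(G) iff z commutes with every generator.
For example c⁷ is central: (c⁷)·c = c⁸ = c·(c⁷); (c⁷)·d = d⁻¹ = d·(c⁷).
Whereas c ∉ Z(G) since c·d = cd ≠ c⁶d⁻¹ = d·c.
Checking each of the 28 elements this way gives Z(G) = {e, c⁷}, of order 2.

Answer: {e, c⁷}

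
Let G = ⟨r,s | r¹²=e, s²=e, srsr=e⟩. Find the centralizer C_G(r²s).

⟨r²s⟩ ⊆ C_G(r²s) since powers of r²s commute with r²s; so |C_G(r²s)| ≥ |⟨r²s⟩| = 2.
By orbit–stabilizer, |C_G(r²s)| = |G| / |conj. class of r²s| = 24 / 6 = 4.
The 4 elements commuting with r²s are {e, r⁶, r²s, r⁸s}.

Answer: {e, r⁶, r²s, r⁸s}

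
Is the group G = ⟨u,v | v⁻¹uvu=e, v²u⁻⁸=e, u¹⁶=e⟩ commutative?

u·v = uv but v·u = u⁷v⁻¹, so u·v ≠ v·u and G is not abelian.

Answer: No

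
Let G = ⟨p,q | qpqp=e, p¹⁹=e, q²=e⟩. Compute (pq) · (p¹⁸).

Compute (pq) · (p¹⁸) by multiplying left to right and reducing via the relations at each step:
  (pq) · p¹⁸ = p²q

Answer: p²q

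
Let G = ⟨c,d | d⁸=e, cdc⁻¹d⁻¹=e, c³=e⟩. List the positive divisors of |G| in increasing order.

|G| = 24 = 2³ · 3. By Lagrange's theorem the order of any subgroup divides 24; the divisors of 24 are 1, 2, 3, 4, 6, 8, 12, 24.

Answer: 1, 2, 3, 4, 6, 8, 12, 24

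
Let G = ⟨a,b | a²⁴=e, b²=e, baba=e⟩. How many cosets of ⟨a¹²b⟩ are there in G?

First find ord(a¹²b) by computing successive powers:
  (a¹²b)¹ = a¹²b, (a¹²b)² = e.
So |⟨a¹²b⟩| = ord(a¹²b) = 2. With |G| = 48, by Lagrange [G : ⟨a¹²b⟩] = 48/2 = 24.

Answer: 24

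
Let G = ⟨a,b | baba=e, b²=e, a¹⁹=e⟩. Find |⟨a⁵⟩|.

|⟨a⁵⟩| equals the order of a⁵. Compute successive powers until reaching e:
  (a⁵)¹ = a⁵, (a⁵)² = a¹⁰, (a⁵)³ = a¹⁵, (a⁵)⁴ = a, (a⁵)⁵ = a⁶, (a⁵)⁶ = a¹¹, (a⁵)⁷ = a¹⁶, (a⁵)⁸ = a², (a⁵)⁹ = a⁷, (a⁵)¹⁰ = a¹², (a⁵)¹¹ = a¹⁷, (a⁵)¹² = a³, (a⁵)¹³ = a⁸, (a⁵)¹⁴ = a¹³, (a⁵)¹⁵ = a¹⁸, (a⁵)¹⁶ = a⁴, (a⁵)¹⁷ = a⁹, (a⁵)¹⁸ = a¹⁴, (a⁵)¹⁹ = e.
The smallest positive k with (a⁵)ᵏ = e is 19, so |⟨a⁵⟩| = 19.

Answer: 19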